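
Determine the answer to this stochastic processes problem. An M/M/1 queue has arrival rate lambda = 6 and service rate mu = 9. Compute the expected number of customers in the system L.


rho = 6/9 = 0.6667
L = rho/(1-rho)
= 0.6667/0.3333
= 2.0000

2.0000


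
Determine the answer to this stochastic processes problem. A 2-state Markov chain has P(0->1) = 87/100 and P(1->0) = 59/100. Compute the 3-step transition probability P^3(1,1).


Computing P^3 by matrix multiplication.
P = [[0.1300, 0.8700], [0.5900, 0.4100]]
After raising P to the power 3:
P^3(1,1) = 0.5566

0.5566


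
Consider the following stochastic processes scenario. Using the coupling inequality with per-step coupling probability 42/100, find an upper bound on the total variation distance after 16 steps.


TV distance bound <= (1-delta)^n
= (1 - 0.4200)^16
= 0.5800^16
= 1.6400e-04

1.6400e-04


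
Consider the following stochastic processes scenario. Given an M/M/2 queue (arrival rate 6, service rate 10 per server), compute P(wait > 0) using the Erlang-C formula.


a = lambda/mu = 0.6000
rho = a/c = 0.3000
Erlang-C formula applied:
C(c,a) = 0.1385

0.1385


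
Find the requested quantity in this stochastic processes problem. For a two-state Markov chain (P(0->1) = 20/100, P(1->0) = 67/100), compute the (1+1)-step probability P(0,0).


P^2 = P^1 * P^1
Computing via matrix multiplication of the transition matrix.
Entry (0,0) of P^2 = 0.7740

0.7740


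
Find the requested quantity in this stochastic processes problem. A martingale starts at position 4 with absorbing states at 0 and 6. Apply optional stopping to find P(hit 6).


By optional stopping theorem: E(M at tau) = M(0) = 4
P(hit 6)*6 + P(hit 0)*0 = 4
P(hit 6) = (4 - 0)/(6 - 0) = 2/3 = 0.6667

0.6667


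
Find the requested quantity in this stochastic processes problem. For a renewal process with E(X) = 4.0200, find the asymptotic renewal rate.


Long-run renewal rate = 1/E(X)
= 1/4.0200
= 0.2488

0.2488


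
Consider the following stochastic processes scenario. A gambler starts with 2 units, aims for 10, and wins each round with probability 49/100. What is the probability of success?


Gambler's ruin formula:
r = q/p = 0.5100/0.4900 = 1.0408
P(win) = (1 - r^i)/(1 - r^N)
= (1 - 1.0408^2)/(1 - 1.0408^10)
= 0.1693

0.1693


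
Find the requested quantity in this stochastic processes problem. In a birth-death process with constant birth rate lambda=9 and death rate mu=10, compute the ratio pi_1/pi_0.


For birth-death process, pi_n/pi_0 = (lambda/mu)^n
= (9/10)^1
= 0.9000

0.9000


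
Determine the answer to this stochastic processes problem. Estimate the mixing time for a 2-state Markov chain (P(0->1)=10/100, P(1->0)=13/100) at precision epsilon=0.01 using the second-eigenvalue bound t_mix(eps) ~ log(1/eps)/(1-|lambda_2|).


lambda_2 = |1 - p01 - p10| = |1 - 0.1000 - 0.1300| = 0.7700
t_mix ~ log(1/eps)/(1 - |lambda_2|)
= log(100)/(1 - 0.7700) = 4.6052/0.2300
= 20.0225

20.0225


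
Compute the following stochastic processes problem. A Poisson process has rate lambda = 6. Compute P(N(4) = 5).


P(N(t)=k) = (lambda*t)^k * exp(-lambda*t) / k!
lambda*t = 24
= 24^5 * exp(-24) / 5!
= 7962624 * 3.7751e-11 / 120
= 2.5050e-06

2.5050e-06


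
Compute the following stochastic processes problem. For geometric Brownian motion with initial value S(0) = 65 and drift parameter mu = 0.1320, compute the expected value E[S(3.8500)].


E[S(t)] = S(0) * exp(mu * t)
= 65 * exp(0.1320 * 3.8500)
= 65 * 1.6623
= 108.0493

108.0493


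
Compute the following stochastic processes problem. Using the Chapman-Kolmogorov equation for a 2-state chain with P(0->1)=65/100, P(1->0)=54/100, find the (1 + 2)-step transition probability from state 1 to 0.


P^3 = P^1 * P^2
Computing via matrix multiplication of the transition matrix.
Entry (1,0) of P^3 = 0.4569

0.4569


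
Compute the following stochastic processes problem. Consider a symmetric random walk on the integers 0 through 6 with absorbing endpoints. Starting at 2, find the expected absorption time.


For symmetric RW on 0,...,N with absorbing barriers, E(i) = i*(N-i)
E(2) = 2 * 4 = 8

8


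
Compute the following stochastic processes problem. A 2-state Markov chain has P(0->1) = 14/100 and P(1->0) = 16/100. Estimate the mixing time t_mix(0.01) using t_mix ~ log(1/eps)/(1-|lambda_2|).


lambda_2 = |1 - p01 - p10| = |1 - 0.1400 - 0.1600| = 0.7000
t_mix ~ log(1/eps)/(1 - |lambda_2|)
= log(100)/(1 - 0.7000) = 4.6052/0.3000
= 15.3506

15.3506


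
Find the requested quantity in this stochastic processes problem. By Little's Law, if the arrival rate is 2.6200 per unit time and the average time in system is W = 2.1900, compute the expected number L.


Little's Law: L = lambda * W
= 2.6200 * 2.1900
= 5.7378

5.7378


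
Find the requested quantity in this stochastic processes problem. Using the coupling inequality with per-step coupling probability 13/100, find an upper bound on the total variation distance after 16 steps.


TV distance bound <= (1-delta)^n
= (1 - 0.1300)^16
= 0.8700^16
= 0.1077

0.1077


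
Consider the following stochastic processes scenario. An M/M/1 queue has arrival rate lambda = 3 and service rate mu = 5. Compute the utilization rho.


rho = lambda/mu
= 3/5
= 0.6000

0.6000


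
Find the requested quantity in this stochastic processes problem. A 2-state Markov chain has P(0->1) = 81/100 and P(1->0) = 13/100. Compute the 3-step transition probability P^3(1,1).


Computing P^3 by matrix multiplication.
P = [[0.1900, 0.8100], [0.1300, 0.8700]]
After raising P to the power 3:
P^3(1,1) = 0.8617

0.8617


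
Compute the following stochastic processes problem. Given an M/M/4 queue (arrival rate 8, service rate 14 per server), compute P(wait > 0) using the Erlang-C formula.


a = lambda/mu = 0.5714
rho = a/c = 0.1429
Erlang-C formula applied:
C(c,a) = 0.0029

0.0029


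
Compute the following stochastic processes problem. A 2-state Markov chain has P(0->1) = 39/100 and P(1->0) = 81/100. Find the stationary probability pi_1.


Stationary distribution: pi_0 = p10/(p01+p10), pi_1 = p01/(p01+p10)
p01 = 0.3900, p10 = 0.8100
pi_1 = 0.3250

0.3250


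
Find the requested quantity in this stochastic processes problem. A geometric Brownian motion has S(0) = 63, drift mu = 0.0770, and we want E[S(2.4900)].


E[S(t)] = S(0) * exp(mu * t)
= 63 * exp(0.0770 * 2.4900)
= 63 * 1.2113
= 76.3146

76.3146


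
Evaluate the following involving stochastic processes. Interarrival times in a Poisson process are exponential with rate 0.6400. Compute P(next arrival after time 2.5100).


P(X > t) = exp(-lambda * t)
= exp(-0.6400 * 2.5100)
= exp(-1.6064) = 0.2006

0.2006


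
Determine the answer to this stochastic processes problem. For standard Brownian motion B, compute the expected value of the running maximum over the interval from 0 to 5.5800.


E(max B(s)) = sqrt(2t/pi)
= sqrt(2*5.5800/pi)
= sqrt(3.5523)
= 1.8848

1.8848


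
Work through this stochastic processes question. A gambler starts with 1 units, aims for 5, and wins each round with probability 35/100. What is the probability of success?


Gambler's ruin formula:
r = q/p = 0.6500/0.3500 = 1.8571
P(win) = (1 - r^i)/(1 - r^N)
= (1 - 1.8571^1)/(1 - 1.8571^5)
= 0.0406

0.0406


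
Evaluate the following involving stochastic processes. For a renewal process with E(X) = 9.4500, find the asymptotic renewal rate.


Long-run renewal rate = 1/E(X)
= 1/9.4500
= 0.1058

0.1058


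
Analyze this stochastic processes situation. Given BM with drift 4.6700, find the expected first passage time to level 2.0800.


Expected first passage time = a/mu
= 2.0800/4.6700
= 0.4454

0.4454


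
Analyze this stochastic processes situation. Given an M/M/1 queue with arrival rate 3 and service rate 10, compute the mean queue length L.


rho = 3/10 = 0.3000
L = rho/(1-rho)
= 0.3000/0.7000
= 0.4286

0.4286


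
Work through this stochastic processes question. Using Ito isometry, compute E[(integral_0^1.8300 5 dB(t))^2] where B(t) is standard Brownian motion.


By Ito isometry: E[(int f dB)^2] = int f^2 dt
= 5^2 * 1.8300
= 25 * 1.8300 = 45.7500

45.7500


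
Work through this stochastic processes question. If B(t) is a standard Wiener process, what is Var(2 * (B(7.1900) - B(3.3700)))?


Var(alpha*(B(t)-B(s))) = alpha^2 * (t-s)
= 2^2 * (7.1900 - 3.3700)
= 4 * 3.8200
= 15.2800

15.2800


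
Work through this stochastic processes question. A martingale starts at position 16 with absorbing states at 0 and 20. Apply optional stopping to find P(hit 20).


By optional stopping theorem: E(M at tau) = M(0) = 16
P(hit 20)*20 + P(hit 0)*0 = 16
P(hit 20) = (16 - 0)/(20 - 0) = 4/5 = 0.8000

0.8000


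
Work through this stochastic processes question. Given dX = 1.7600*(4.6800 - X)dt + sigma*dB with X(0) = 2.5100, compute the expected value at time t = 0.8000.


E[X(t)] = mu + (X(0) - mu)*exp(-theta*t)
= 4.6800 + (2.5100 - 4.6800)*exp(-1.7600*0.8000)
= 4.6800 + -2.1700 * 0.2446
= 4.1491

4.1491


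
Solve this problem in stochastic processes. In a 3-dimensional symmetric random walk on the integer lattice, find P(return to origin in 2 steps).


P(return in 2 steps) = P(reverse first step) = 1/(2d)
= 1/6
= 0.1667

0.1667


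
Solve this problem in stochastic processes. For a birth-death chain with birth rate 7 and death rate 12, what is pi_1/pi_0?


For birth-death process, pi_n/pi_0 = (lambda/mu)^n
= (7/12)^1
= 0.5833

0.5833


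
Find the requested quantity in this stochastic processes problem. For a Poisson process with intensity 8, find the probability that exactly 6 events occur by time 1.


P(N(t)=k) = (lambda*t)^k * exp(-lambda*t) / k!
lambda*t = 8
= 8^6 * exp(-8) / 6!
= 262144 * 3.3546e-04 / 720
= 0.1221

0.1221


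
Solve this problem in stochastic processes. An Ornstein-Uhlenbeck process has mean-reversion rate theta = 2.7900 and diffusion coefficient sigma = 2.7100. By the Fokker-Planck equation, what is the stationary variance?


Stationary variance = sigma^2 / (2*theta)
= 2.7100^2 / (2*2.7900)
= 7.3441 / 5.5800
= 1.3161

1.3161


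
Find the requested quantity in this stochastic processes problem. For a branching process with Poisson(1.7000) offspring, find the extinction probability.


Since mu = 1.7000 > 1, extinction prob q < 1.
Solve s = exp(mu*(s-1)) iteratively.
q = 0.3088

0.3088


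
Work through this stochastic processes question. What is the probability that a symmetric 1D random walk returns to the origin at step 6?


P(S(6) = 0) = C(6,3) / 4^3
= 20 / 64
= 0.3125

0.3125


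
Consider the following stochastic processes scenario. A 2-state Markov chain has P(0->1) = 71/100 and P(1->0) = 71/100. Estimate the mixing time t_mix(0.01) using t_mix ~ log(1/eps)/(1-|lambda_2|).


lambda_2 = |1 - p01 - p10| = |1 - 0.7100 - 0.7100| = 0.4200
t_mix ~ log(1/eps)/(1 - |lambda_2|)
= log(100)/(1 - 0.4200) = 4.6052/0.5800
= 7.9399

7.9399


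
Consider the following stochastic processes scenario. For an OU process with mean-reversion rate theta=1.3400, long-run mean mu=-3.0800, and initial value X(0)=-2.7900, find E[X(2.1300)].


E[X(t)] = mu + (X(0) - mu)*exp(-theta*t)
= -3.0800 + (-2.7900 - -3.0800)*exp(-1.3400*2.1300)
= -3.0800 + 0.2900 * 0.0576
= -3.0633

-3.0633


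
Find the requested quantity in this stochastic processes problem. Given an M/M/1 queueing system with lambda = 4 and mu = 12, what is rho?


rho = lambda/mu
= 4/12
= 0.3333

0.3333


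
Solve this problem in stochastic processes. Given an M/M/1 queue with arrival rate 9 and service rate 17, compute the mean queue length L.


rho = 9/17 = 0.5294
L = rho/(1-rho)
= 0.5294/0.4706
= 1.1250

1.1250


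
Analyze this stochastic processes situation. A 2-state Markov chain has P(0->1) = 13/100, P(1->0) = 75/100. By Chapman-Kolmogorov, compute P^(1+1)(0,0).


P^2 = P^1 * P^1
Computing via matrix multiplication of the transition matrix.
Entry (0,0) of P^2 = 0.8544

0.8544


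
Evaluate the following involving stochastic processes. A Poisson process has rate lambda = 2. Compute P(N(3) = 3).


P(N(t)=k) = (lambda*t)^k * exp(-lambda*t) / k!
lambda*t = 6
= 6^3 * exp(-6) / 3!
= 216 * 0.0025 / 6
= 0.0892

0.0892


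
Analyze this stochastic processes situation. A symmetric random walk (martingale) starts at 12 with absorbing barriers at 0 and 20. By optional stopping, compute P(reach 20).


By optional stopping theorem: E(M at tau) = M(0) = 12
P(hit 20)*20 + P(hit 0)*0 = 12
P(hit 20) = (12 - 0)/(20 - 0) = 3/5 = 0.6000

0.6000


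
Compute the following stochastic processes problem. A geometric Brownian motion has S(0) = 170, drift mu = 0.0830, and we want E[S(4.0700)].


E[S(t)] = S(0) * exp(mu * t)
= 170 * exp(0.0830 * 4.0700)
= 170 * 1.4019
= 238.3186

238.3186


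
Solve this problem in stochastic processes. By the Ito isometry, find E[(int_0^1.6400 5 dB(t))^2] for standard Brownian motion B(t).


By Ito isometry: E[(int f dB)^2] = int f^2 dt
= 5^2 * 1.6400
= 25 * 1.6400 = 41.0000

41.0000


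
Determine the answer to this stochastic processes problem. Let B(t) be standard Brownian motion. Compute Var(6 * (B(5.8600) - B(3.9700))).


Var(alpha*(B(t)-B(s))) = alpha^2 * (t-s)
= 6^2 * (5.8600 - 3.9700)
= 36 * 1.8900
= 68.0400

68.0400


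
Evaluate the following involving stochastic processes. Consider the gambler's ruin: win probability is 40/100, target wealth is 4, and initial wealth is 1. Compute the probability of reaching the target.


Gambler's ruin formula:
r = q/p = 0.6000/0.4000 = 1.5000
P(win) = (1 - r^i)/(1 - r^N)
= (1 - 1.5000^1)/(1 - 1.5000^4)
= 0.1231

0.1231


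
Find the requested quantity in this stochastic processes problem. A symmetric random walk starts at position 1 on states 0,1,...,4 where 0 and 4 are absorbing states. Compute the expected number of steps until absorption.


For symmetric RW on 0,...,N with absorbing barriers, E(i) = i*(N-i)
E(1) = 1 * 3 = 3

3


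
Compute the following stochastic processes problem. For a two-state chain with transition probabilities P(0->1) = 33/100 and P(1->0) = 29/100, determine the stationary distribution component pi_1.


Stationary distribution: pi_0 = p10/(p01+p10), pi_1 = p01/(p01+p10)
p01 = 0.3300, p10 = 0.2900
pi_1 = 0.5323

0.5323


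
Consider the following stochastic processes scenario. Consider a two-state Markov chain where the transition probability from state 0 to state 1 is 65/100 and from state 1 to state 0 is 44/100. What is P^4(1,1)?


Computing P^4 by matrix multiplication.
P = [[0.3500, 0.6500], [0.4400, 0.5600]]
After raising P to the power 4:
P^4(1,1) = 0.5964

0.5964


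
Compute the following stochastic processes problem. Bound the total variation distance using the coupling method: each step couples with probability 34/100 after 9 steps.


TV distance bound <= (1-delta)^n
= (1 - 0.3400)^9
= 0.6600^9
= 0.0238

0.0238


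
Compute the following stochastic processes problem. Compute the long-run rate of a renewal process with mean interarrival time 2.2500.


Long-run renewal rate = 1/E(X)
= 1/2.2500
= 0.4444

0.4444


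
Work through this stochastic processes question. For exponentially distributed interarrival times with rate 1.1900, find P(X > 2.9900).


P(X > t) = exp(-lambda * t)
= exp(-1.1900 * 2.9900)
= exp(-3.5581) = 0.0285

0.0285


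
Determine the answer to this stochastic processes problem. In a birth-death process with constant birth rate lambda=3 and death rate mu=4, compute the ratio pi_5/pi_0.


For birth-death process, pi_n/pi_0 = (lambda/mu)^n
= (3/4)^5
= 0.2373

0.2373


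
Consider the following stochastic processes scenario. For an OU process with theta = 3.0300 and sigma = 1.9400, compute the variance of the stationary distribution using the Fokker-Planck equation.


Stationary variance = sigma^2 / (2*theta)
= 1.9400^2 / (2*3.0300)
= 3.7636 / 6.0600
= 0.6211

0.6211


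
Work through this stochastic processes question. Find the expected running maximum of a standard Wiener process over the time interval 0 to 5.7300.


E(max B(s)) = sqrt(2t/pi)
= sqrt(2*5.7300/pi)
= sqrt(3.6478)
= 1.9099

1.9099


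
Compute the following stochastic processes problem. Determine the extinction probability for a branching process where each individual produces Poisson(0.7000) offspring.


Since mu = 0.7000 <= 1, extinction probability = 1.

1.0000


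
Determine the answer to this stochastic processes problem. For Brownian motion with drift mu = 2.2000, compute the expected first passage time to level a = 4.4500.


Expected first passage time = a/mu
= 4.4500/2.2000
= 2.0227

2.0227


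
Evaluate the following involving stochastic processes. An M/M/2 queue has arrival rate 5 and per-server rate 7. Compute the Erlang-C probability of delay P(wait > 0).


a = lambda/mu = 0.7143
rho = a/c = 0.3571
Erlang-C formula applied:
C(c,a) = 0.1880

0.1880


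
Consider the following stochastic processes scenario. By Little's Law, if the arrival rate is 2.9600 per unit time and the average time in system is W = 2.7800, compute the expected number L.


Little's Law: L = lambda * W
= 2.9600 * 2.7800
= 8.2288

8.2288


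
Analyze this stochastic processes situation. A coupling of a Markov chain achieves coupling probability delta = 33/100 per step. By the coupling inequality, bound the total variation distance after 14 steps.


TV distance bound <= (1-delta)^n
= (1 - 0.3300)^14
= 0.6700^14
= 0.0037

0.0037


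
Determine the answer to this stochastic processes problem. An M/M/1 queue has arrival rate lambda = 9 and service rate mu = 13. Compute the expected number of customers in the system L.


rho = 9/13 = 0.6923
L = rho/(1-rho)
= 0.6923/0.3077
= 2.2500

2.2500


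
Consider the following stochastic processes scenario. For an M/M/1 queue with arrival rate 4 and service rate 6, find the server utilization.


rho = lambda/mu
= 4/6
= 0.6667

0.6667


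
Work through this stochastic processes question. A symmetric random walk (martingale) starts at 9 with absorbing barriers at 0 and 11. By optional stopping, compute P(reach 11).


By optional stopping theorem: E(M at tau) = M(0) = 9
P(hit 11)*11 + P(hit 0)*0 = 9
P(hit 11) = (9 - 0)/(11 - 0) = 9/11 = 0.8182

0.8182


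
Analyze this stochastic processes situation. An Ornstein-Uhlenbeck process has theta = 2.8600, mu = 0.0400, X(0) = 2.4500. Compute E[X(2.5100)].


E[X(t)] = mu + (X(0) - mu)*exp(-theta*t)
= 0.0400 + (2.4500 - 0.0400)*exp(-2.8600*2.5100)
= 0.0400 + 2.4100 * 7.6273e-04
= 0.0418

0.0418


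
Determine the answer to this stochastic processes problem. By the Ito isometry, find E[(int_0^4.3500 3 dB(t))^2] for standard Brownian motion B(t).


By Ito isometry: E[(int f dB)^2] = int f^2 dt
= 3^2 * 4.3500
= 9 * 4.3500 = 39.1500

39.1500


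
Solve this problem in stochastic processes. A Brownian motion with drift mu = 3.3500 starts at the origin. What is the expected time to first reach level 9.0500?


Expected first passage time = a/mu
= 9.0500/3.3500
= 2.7015

2.7015


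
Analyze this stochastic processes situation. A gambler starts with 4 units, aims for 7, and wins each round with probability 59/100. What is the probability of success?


Gambler's ruin formula:
r = q/p = 0.4100/0.5900 = 0.6949
P(win) = (1 - r^i)/(1 - r^N)
= (1 - 0.6949^4)/(1 - 0.6949^7)
= 0.8319

0.8319


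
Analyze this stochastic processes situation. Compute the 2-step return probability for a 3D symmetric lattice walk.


P(return in 2 steps) = P(reverse first step) = 1/(2d)
= 1/6
= 0.1667

0.1667


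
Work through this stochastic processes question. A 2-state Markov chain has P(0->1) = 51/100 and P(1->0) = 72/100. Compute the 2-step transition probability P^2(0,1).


Computing P^2 by matrix multiplication.
P = [[0.4900, 0.5100], [0.7200, 0.2800]]
After raising P to the power 2:
P^2(0,1) = 0.3927

0.3927


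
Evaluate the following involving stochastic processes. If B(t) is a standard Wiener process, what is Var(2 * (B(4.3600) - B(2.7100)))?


Var(alpha*(B(t)-B(s))) = alpha^2 * (t-s)
= 2^2 * (4.3600 - 2.7100)
= 4 * 1.6500
= 6.6000

6.6000


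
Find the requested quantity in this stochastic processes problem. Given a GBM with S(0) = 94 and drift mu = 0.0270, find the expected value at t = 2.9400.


E[S(t)] = S(0) * exp(mu * t)
= 94 * exp(0.0270 * 2.9400)
= 94 * 1.0826
= 101.7659

101.7659


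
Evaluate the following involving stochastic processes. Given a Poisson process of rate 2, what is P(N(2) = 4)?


P(N(t)=k) = (lambda*t)^k * exp(-lambda*t) / k!
lambda*t = 4
= 4^4 * exp(-4) / 4!
= 256 * 0.0183 / 24
= 0.1954

0.1954


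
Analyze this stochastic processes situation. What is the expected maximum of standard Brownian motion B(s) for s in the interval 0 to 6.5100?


E(max B(s)) = sqrt(2t/pi)
= sqrt(2*6.5100/pi)
= sqrt(4.1444)
= 2.0358

2.0358


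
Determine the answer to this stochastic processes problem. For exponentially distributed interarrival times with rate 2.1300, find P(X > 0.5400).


P(X > t) = exp(-lambda * t)
= exp(-2.1300 * 0.5400)
= exp(-1.1502) = 0.3166

0.3166


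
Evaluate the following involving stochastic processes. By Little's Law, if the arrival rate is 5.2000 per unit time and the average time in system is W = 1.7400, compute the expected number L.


Little's Law: L = lambda * W
= 5.2000 * 1.7400
= 9.0480

9.0480


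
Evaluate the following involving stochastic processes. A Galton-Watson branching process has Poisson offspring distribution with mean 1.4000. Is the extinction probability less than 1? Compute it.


Since mu = 1.4000 > 1, extinction prob q < 1.
Solve s = exp(mu*(s-1)) iteratively.
q = 0.4890

0.4890


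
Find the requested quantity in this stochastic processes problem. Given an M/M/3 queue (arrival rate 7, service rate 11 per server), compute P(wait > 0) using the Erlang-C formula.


a = lambda/mu = 0.6364
rho = a/c = 0.2121
Erlang-C formula applied:
C(c,a) = 0.0288

0.0288


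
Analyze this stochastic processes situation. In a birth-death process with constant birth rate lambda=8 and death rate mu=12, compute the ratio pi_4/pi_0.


For birth-death process, pi_n/pi_0 = (lambda/mu)^n
= (8/12)^4
= 0.1975

0.1975


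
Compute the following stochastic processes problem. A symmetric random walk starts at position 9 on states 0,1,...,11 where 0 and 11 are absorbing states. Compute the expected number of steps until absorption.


For symmetric RW on 0,...,N with absorbing barriers, E(i) = i*(N-i)
E(9) = 9 * 2 = 18

18


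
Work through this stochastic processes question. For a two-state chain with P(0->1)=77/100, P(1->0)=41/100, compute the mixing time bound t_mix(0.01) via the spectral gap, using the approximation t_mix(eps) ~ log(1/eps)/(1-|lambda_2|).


lambda_2 = |1 - p01 - p10| = |1 - 0.7700 - 0.4100| = 0.1800
t_mix ~ log(1/eps)/(1 - |lambda_2|)
= log(100)/(1 - 0.1800) = 4.6052/0.8200
= 5.6161

5.6161


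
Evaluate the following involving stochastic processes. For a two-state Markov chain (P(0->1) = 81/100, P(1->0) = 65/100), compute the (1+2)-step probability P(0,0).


P^3 = P^1 * P^2
Computing via matrix multiplication of the transition matrix.
Entry (0,0) of P^3 = 0.3912

0.3912


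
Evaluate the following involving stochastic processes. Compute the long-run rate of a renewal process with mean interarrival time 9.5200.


Long-run renewal rate = 1/E(X)
= 1/9.5200
= 0.1050

0.1050


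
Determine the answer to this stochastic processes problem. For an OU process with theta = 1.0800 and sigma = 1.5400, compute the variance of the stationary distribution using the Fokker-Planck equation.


Stationary variance = sigma^2 / (2*theta)
= 1.5400^2 / (2*1.0800)
= 2.3716 / 2.1600
= 1.0980

1.0980


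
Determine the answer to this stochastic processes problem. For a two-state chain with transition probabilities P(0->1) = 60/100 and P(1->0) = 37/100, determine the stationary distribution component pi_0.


Stationary distribution: pi_0 = p10/(p01+p10), pi_1 = p01/(p01+p10)
p01 = 0.6000, p10 = 0.3700
pi_0 = 0.3814

0.3814


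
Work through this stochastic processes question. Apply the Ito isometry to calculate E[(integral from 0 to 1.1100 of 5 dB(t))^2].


By Ito isometry: E[(int f dB)^2] = int f^2 dt
= 5^2 * 1.1100
= 25 * 1.1100 = 27.7500

27.7500


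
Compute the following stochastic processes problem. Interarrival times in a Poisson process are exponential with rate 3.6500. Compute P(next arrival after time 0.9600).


P(X > t) = exp(-lambda * t)
= exp(-3.6500 * 0.9600)
= exp(-3.5040) = 0.0301

0.0301


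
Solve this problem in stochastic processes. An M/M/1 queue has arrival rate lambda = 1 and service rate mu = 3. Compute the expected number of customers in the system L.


rho = 1/3 = 0.3333
L = rho/(1-rho)
= 0.3333/0.6667
= 0.5000

0.5000


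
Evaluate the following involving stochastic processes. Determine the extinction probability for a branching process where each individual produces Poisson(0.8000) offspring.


Since mu = 0.8000 <= 1, extinction probability = 1.

1.0000


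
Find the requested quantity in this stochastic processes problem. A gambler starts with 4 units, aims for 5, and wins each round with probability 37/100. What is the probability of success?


Gambler's ruin formula:
r = q/p = 0.6300/0.3700 = 1.7027
P(win) = (1 - r^i)/(1 - r^N)
= (1 - 1.7027^4)/(1 - 1.7027^5)
= 0.5563

0.5563


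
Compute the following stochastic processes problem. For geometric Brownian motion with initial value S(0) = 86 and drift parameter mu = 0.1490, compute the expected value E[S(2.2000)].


E[S(t)] = S(0) * exp(mu * t)
= 86 * exp(0.1490 * 2.2000)
= 86 * 1.3879
= 119.3604

119.3604


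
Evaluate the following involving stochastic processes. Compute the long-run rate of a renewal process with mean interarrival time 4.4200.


Long-run renewal rate = 1/E(X)
= 1/4.4200
= 0.2262

0.2262


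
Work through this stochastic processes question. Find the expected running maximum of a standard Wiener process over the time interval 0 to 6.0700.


E(max B(s)) = sqrt(2t/pi)
= sqrt(2*6.0700/pi)
= sqrt(3.8643)
= 1.9658

1.9658


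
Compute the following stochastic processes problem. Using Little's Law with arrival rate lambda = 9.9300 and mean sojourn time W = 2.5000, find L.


Little's Law: L = lambda * W
= 9.9300 * 2.5000
= 24.8250

24.8250


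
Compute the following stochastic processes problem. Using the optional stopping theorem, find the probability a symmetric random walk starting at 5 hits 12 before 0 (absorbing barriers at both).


By optional stopping theorem: E(M at tau) = M(0) = 5
P(hit 12)*12 + P(hit 0)*0 = 5
P(hit 12) = (5 - 0)/(12 - 0) = 5/12 = 0.4167

0.4167


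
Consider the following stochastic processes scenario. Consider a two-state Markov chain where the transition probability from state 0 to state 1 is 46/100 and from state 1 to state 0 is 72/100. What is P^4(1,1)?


Computing P^4 by matrix multiplication.
P = [[0.5400, 0.4600], [0.7200, 0.2800]]
After raising P to the power 4:
P^4(1,1) = 0.3905

0.3905


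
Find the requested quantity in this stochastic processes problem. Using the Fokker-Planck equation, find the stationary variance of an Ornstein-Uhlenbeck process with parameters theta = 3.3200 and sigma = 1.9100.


Stationary variance = sigma^2 / (2*theta)
= 1.9100^2 / (2*3.3200)
= 3.6481 / 6.6400
= 0.5494

0.5494


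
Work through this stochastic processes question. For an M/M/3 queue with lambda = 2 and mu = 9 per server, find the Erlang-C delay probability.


a = lambda/mu = 0.2222
rho = a/c = 0.0741
Erlang-C formula applied:
C(c,a) = 0.0016

0.0016


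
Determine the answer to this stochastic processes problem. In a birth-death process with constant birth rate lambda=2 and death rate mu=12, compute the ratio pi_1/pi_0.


For birth-death process, pi_n/pi_0 = (lambda/mu)^n
= (2/12)^1
= 0.1667

0.1667


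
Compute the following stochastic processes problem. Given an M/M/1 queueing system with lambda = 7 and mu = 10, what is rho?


rho = lambda/mu
= 7/10
= 0.7000

0.7000


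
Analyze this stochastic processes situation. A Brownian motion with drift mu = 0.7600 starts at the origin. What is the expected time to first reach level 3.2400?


Expected first passage time = a/mu
= 3.2400/0.7600
= 4.2632

4.2632


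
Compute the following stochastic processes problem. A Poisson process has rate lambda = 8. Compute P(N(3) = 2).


P(N(t)=k) = (lambda*t)^k * exp(-lambda*t) / k!
lambda*t = 24
= 24^2 * exp(-24) / 2!
= 576 * 3.7751e-11 / 2
= 1.0872e-08

1.0872e-08


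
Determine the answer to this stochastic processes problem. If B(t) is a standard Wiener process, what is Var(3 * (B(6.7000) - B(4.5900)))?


Var(alpha*(B(t)-B(s))) = alpha^2 * (t-s)
= 3^2 * (6.7000 - 4.5900)
= 9 * 2.1100
= 18.9900

18.9900


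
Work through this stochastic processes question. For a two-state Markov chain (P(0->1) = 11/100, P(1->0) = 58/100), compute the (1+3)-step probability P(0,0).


P^4 = P^1 * P^3
Computing via matrix multiplication of the transition matrix.
Entry (0,0) of P^4 = 0.8421

0.8421


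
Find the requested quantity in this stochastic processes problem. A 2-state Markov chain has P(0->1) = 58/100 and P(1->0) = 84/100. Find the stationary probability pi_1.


Stationary distribution: pi_0 = p10/(p01+p10), pi_1 = p01/(p01+p10)
p01 = 0.5800, p10 = 0.8400
pi_1 = 0.4085

0.4085


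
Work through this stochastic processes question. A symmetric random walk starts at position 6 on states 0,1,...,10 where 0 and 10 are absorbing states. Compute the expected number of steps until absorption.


For symmetric RW on 0,...,N with absorbing barriers, E(i) = i*(N-i)
E(6) = 6 * 4 = 24

24


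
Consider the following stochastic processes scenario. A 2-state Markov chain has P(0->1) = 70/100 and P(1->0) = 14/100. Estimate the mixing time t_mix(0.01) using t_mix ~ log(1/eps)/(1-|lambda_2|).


lambda_2 = |1 - p01 - p10| = |1 - 0.7000 - 0.1400| = 0.1600
t_mix ~ log(1/eps)/(1 - |lambda_2|)
= log(100)/(1 - 0.1600) = 4.6052/0.8400
= 5.4823

5.4823


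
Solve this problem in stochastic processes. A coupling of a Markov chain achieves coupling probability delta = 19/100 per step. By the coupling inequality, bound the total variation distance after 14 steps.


TV distance bound <= (1-delta)^n
= (1 - 0.1900)^14
= 0.8100^14
= 0.0523

0.0523


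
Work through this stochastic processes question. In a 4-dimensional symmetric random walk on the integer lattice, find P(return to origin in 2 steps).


P(return in 2 steps) = P(reverse first step) = 1/(2d)
= 1/8
= 0.1250

0.1250


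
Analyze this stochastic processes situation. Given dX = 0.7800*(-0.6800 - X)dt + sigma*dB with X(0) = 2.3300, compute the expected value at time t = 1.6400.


E[X(t)] = mu + (X(0) - mu)*exp(-theta*t)
= -0.6800 + (2.3300 - -0.6800)*exp(-0.7800*1.6400)
= -0.6800 + 3.0100 * 0.2783
= 0.1576

0.1576


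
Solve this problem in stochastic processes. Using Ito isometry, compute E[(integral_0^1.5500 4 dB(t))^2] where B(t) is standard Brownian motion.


By Ito isometry: E[(int f dB)^2] = int f^2 dt
= 4^2 * 1.5500
= 16 * 1.5500 = 24.8000

24.8000


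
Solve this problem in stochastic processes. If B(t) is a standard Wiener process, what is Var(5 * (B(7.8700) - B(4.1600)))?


Var(alpha*(B(t)-B(s))) = alpha^2 * (t-s)
= 5^2 * (7.8700 - 4.1600)
= 25 * 3.7100
= 92.7500

92.7500


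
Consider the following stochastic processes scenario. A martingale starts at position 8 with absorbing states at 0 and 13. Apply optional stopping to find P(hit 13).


By optional stopping theorem: E(M at tau) = M(0) = 8
P(hit 13)*13 + P(hit 0)*0 = 8
P(hit 13) = (8 - 0)/(13 - 0) = 8/13 = 0.6154

0.6154


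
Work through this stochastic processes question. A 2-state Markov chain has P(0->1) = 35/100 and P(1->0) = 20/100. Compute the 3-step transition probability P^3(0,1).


Computing P^3 by matrix multiplication.
P = [[0.6500, 0.3500], [0.2000, 0.8000]]
After raising P to the power 3:
P^3(0,1) = 0.5784

0.5784


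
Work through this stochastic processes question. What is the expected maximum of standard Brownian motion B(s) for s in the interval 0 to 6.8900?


E(max B(s)) = sqrt(2t/pi)
= sqrt(2*6.8900/pi)
= sqrt(4.3863)
= 2.0944

2.0944


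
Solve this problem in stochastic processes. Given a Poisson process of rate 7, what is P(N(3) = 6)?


P(N(t)=k) = (lambda*t)^k * exp(-lambda*t) / k!
lambda*t = 21
= 21^6 * exp(-21) / 6!
= 85766121 * 7.5826e-10 / 720
= 9.0323e-05

9.0323e-05


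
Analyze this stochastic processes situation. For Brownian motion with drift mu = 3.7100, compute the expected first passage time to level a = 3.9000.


Expected first passage time = a/mu
= 3.9000/3.7100
= 1.0512

1.0512


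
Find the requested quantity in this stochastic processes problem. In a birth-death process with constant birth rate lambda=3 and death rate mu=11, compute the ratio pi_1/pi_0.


For birth-death process, pi_n/pi_0 = (lambda/mu)^n
= (3/11)^1
= 0.2727

0.2727


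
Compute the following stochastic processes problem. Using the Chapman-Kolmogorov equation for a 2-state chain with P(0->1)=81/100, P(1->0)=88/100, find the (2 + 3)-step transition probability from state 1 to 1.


P^5 = P^2 * P^3
Computing via matrix multiplication of the transition matrix.
Entry (1,1) of P^5 = 0.3978

0.3978


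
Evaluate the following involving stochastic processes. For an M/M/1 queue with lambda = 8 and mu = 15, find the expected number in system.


rho = 8/15 = 0.5333
L = rho/(1-rho)
= 0.5333/0.4667
= 1.1429

1.1429


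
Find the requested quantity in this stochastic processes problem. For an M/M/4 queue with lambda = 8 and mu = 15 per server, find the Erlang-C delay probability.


a = lambda/mu = 0.5333
rho = a/c = 0.1333
Erlang-C formula applied:
C(c,a) = 0.0023

0.0023


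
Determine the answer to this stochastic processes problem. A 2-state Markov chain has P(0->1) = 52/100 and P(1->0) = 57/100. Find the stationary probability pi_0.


Stationary distribution: pi_0 = p10/(p01+p10), pi_1 = p01/(p01+p10)
p01 = 0.5200, p10 = 0.5700
pi_0 = 0.5229

0.5229


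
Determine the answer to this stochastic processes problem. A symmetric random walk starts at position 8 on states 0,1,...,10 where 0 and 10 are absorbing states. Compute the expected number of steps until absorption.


For symmetric RW on 0,...,N with absorbing barriers, E(i) = i*(N-i)
E(8) = 8 * 2 = 16

16


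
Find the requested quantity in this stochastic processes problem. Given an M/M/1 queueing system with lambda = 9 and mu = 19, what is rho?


rho = lambda/mu
= 9/19
= 0.4737

0.4737


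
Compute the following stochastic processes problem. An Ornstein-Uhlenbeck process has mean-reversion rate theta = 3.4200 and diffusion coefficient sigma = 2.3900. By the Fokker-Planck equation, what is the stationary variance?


Stationary variance = sigma^2 / (2*theta)
= 2.3900^2 / (2*3.4200)
= 5.7121 / 6.8400
= 0.8351

0.8351


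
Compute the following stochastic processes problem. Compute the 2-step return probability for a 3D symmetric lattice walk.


P(return in 2 steps) = P(reverse first step) = 1/(2d)
= 1/6
= 0.1667

0.1667


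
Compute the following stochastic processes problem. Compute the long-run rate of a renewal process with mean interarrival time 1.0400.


Long-run renewal rate = 1/E(X)
= 1/1.0400
= 0.9615

0.9615


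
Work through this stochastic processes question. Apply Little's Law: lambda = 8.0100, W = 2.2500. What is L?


Little's Law: L = lambda * W
= 8.0100 * 2.2500
= 18.0225

18.0225


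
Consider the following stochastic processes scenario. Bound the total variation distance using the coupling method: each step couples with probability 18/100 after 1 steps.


TV distance bound <= (1-delta)^n
= (1 - 0.1800)^1
= 0.8200^1
= 0.8200

0.8200


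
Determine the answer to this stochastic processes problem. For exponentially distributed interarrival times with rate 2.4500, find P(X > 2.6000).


P(X > t) = exp(-lambda * t)
= exp(-2.4500 * 2.6000)
= exp(-6.3700) = 0.0017

0.0017


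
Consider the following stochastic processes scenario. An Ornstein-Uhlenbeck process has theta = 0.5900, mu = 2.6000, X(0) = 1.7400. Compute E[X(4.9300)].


E[X(t)] = mu + (X(0) - mu)*exp(-theta*t)
= 2.6000 + (1.7400 - 2.6000)*exp(-0.5900*4.9300)
= 2.6000 + -0.8600 * 0.0545
= 2.5531

2.5531


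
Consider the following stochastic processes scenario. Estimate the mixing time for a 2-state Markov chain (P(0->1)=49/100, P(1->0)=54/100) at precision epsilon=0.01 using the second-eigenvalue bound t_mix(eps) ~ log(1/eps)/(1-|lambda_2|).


lambda_2 = |1 - p01 - p10| = |1 - 0.4900 - 0.5400| = 0.0300
t_mix ~ log(1/eps)/(1 - |lambda_2|)
= log(100)/(1 - 0.0300) = 4.6052/0.9700
= 4.7476

4.7476


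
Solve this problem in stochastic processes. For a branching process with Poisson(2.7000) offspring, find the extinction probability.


Since mu = 2.7000 > 1, extinction prob q < 1.
Solve s = exp(mu*(s-1)) iteratively.
q = 0.0844

0.0844


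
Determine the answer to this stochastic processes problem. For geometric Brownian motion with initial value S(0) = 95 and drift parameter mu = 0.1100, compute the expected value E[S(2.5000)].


E[S(t)] = S(0) * exp(mu * t)
= 95 * exp(0.1100 * 2.5000)
= 95 * 1.3165
= 125.0704

125.0704


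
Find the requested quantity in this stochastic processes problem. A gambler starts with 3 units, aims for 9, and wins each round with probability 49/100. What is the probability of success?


Gambler's ruin formula:
r = q/p = 0.5100/0.4900 = 1.0408
P(win) = (1 - r^i)/(1 - r^N)
= (1 - 1.0408^3)/(1 - 1.0408^9)
= 0.2942

0.2942


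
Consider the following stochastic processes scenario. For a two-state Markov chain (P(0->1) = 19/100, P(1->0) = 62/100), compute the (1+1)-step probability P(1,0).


P^2 = P^1 * P^1
Computing via matrix multiplication of the transition matrix.
Entry (1,0) of P^2 = 0.7378

0.7378


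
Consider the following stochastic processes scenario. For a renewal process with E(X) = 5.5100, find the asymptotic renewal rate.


Long-run renewal rate = 1/E(X)
= 1/5.5100
= 0.1815

0.1815


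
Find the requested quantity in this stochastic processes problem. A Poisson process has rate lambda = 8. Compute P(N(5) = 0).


P(N(t)=k) = (lambda*t)^k * exp(-lambda*t) / k!
lambda*t = 40
= 40^0 * exp(-40) / 0!
= 1 * 4.2484e-18 / 1
= 4.2484e-18

4.2484e-18


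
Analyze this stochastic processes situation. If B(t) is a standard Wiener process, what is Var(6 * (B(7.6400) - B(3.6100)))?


Var(alpha*(B(t)-B(s))) = alpha^2 * (t-s)
= 6^2 * (7.6400 - 3.6100)
= 36 * 4.0300
= 145.0800

145.0800


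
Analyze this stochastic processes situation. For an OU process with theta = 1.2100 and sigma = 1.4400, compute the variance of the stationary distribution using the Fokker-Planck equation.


Stationary variance = sigma^2 / (2*theta)
= 1.4400^2 / (2*1.2100)
= 2.0736 / 2.4200
= 0.8569

0.8569


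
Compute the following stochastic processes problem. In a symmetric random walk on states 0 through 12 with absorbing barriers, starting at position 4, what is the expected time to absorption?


For symmetric RW on 0,...,N with absorbing barriers, E(i) = i*(N-i)
E(4) = 4 * 8 = 32

32


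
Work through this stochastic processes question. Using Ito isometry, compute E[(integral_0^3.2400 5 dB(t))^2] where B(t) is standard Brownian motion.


By Ito isometry: E[(int f dB)^2] = int f^2 dt
= 5^2 * 3.2400
= 25 * 3.2400 = 81.0000

81.0000


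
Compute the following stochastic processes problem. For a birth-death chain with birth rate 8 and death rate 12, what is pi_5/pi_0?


For birth-death process, pi_n/pi_0 = (lambda/mu)^n
= (8/12)^5
= 0.1317

0.1317
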